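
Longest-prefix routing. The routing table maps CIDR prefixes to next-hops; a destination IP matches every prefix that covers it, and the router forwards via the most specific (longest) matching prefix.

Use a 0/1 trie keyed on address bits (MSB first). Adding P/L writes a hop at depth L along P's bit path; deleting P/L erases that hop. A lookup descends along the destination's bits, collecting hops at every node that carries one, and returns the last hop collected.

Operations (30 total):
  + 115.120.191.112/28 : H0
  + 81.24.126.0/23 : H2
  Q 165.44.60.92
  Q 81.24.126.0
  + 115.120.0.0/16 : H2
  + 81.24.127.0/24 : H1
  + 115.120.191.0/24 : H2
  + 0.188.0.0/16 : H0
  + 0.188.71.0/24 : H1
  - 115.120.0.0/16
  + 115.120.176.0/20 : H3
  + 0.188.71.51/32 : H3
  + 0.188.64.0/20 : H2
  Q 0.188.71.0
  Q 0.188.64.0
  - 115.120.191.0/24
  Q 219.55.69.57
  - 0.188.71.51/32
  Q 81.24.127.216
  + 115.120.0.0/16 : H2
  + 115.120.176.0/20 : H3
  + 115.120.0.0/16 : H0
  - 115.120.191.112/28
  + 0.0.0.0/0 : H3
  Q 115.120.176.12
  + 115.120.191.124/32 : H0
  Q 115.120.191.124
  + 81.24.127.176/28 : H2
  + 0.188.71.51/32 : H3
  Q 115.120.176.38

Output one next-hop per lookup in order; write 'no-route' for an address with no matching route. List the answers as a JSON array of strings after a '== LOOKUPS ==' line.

Apply in order:
  + 115.120.191.112/28 (H0) depth=28
  + 81.24.126.0/23 (H2) depth=23
  ? 165.44.60.92  path d0:-  best=no-route
  ? 81.24.126.0  path d0:-→d1:-→d2:-→d3:-→d4:-→d5:-→d6:-→d7:-→d8:-→d9:-→d10:-→d11:-→d12:-→d13:-→d14:-→d15:-→d16:-→d17:-→d18:-→d19:-→d20:-→d21:-→d22:-→d23:H2  best=H2
  + 115.120.0.0/16 (H2) depth=16
  + 81.24.127.0/24 (H1) depth=24
  + 115.120.191.0/24 (H2) depth=24
  + 0.188.0.0/16 (H0) depth=16
  + 0.188.71.0/24 (H1) depth=24
  del 115.120.0.0/16 (clear depth 16)
  + 115.120.176.0/20 (H3) depth=20
  + 0.188.71.51/32 (H3) depth=32
  + 0.188.64.0/20 (H2) depth=20
  ? 0.188.71.0  path d0:-→d1:-→d2:-→d3:-→d4:-→d5:-→d6:-→d7:-→d8:-→d9:-→d10:-→d11:-→d12:-→d13:-→d14:-→d15:-→d16:H0→d17:-→d18:-→d19:-→d20:H2→d21:-→d22:-→d23:-→d24:H1→d25:-→d26:-  best=H1
  ? 0.188.64.0  path d0:-→d1:-→d2:-→d3:-→d4:-→d5:-→d6:-→d7:-→d8:-→d9:-→d10:-→d11:-→d12:-→d13:-→d14:-→d15:-→d16:H0→d17:-→d18:-→d19:-→d20:H2→d21:-  best=H2
  del 115.120.191.0/24 (clear depth 24)
  ? 219.55.69.57  path d0:-  best=no-route
  del 0.188.71.51/32 (clear depth 32)
  ? 81.24.127.216  path d0:-→d1:-→d2:-→d3:-→d4:-→d5:-→d6:-→d7:-→d8:-→d9:-→d10:-→d11:-→d12:-→d13:-→d14:-→d15:-→d16:-→d17:-→d18:-→d19:-→d20:-→d21:-→d22:-→d23:H2→d24:H1  best=H1
  + 115.120.0.0/16 (H2) depth=16
  + 115.120.176.0/20 (H3) depth=20
  + 115.120.0.0/16 (H0) depth=16
  del 115.120.191.112/28 (clear depth 28)
  + 0.0.0.0/0 (H3) depth=0
  ? 115.120.176.12  path d0:H3→d1:-→d2:-→d3:-→d4:-→d5:-→d6:-→d7:-→d8:-→d9:-→d10:-→d11:-→d12:-→d13:-→d14:-→d15:-→d16:H0→d17:-→d18:-→d19:-→d20:H3  best=H3
  + 115.120.191.124/32 (H0) depth=32
  ? 115.120.191.124  path d0:H3→d1:-→d2:-→d3:-→d4:-→d5:-→d6:-→d7:-→d8:-→d9:-→d10:-→d11:-→d12:-→d13:-→d14:-→d15:-→d16:H0→d17:-→d18:-→d19:-→d20:H3→d21:-→d22:-→d23:-→d24:-→d25:-→d26:-→d27:-→d28:-→d29:-→d30:-→d31:-→d32:H0  best=H0
  + 81.24.127.176/28 (H2) depth=28
  + 0.188.71.51/32 (H3) depth=32
  ? 115.120.176.38  path d0:H3→d1:-→d2:-→d3:-→d4:-→d5:-→d6:-→d7:-→d8:-→d9:-→d10:-→d11:-→d12:-→d13:-→d14:-→d15:-→d16:H0→d17:-→d18:-→d19:-→d20:H3  best=H3

== LOOKUPS ==
["no-route","H2","H1","H2","no-route","H1","H3","H0","H3"]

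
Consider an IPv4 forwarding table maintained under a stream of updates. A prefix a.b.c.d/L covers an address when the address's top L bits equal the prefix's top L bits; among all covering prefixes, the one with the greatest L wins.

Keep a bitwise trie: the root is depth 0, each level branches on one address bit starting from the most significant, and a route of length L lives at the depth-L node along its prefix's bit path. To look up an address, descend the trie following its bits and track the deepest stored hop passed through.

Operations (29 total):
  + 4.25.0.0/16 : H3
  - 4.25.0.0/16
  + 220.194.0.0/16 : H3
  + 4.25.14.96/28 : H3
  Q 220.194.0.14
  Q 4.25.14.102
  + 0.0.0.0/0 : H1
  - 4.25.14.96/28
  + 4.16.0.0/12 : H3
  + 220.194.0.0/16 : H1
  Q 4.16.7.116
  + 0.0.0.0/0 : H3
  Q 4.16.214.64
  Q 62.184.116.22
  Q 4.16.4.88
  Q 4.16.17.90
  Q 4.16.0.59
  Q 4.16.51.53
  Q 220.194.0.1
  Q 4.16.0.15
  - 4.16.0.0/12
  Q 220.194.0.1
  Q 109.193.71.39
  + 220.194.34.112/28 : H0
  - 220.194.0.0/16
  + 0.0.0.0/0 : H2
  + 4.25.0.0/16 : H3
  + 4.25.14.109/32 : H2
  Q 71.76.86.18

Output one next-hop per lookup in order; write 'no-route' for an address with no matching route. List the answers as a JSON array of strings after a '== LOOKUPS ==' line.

Apply in order:
  add 4.25.0.0/16 -> H3 at depth 16
  - 4.25.0.0/16 clear@16
  add 220.194.0.0/16 -> H3 at depth 16
  add 4.25.14.96/28 -> H3 at depth 28
  lookup 220.194.0.14: bits 1101110011000010 walk d0:-→d1:-→d2:-→d3:-→d4:-→d5:-→d6:-→d7:-→d8:-→d9:-→d10:-→d11:-→d12:-→d13:-→d14:-→d15:-→d16:H3 -> H3
  lookup 4.25.14.102: bits 0000010000011001000011100110 walk d0:-→d1:-→d2:-→d3:-→d4:-→d5:-→d6:-→d7:-→d8:-→d9:-→d10:-→d11:-→d12:-→d13:-→d14:-→d15:-→d16:-→d17:-→d18:-→d19:-→d20:-→d21:-→d22:-→d23:-→d24:-→d25:-→d26:-→d27:-→d28:H3 -> H3
  add 0.0.0.0/0 -> H1 at depth 0
  - 4.25.14.96/28 clear@28
  add 4.16.0.0/12 -> H3 at depth 12
  add 220.194.0.0/16 -> H1 at depth 16
  lookup 4.16.7.116: bits 000001000001 walk d0:H1→d1:-→d2:-→d3:-→d4:-→d5:-→d6:-→d7:-→d8:-→d9:-→d10:-→d11:-→d12:H3 -> H3
  add 0.0.0.0/0 -> H3 at depth 0
  lookup 4.16.214.64: bits 000001000001 walk d0:H3→d1:-→d2:-→d3:-→d4:-→d5:-→d6:-→d7:-→d8:-→d9:-→d10:-→d11:-→d12:H3 -> H3
  lookup 62.184.116.22: bits 00 walk d0:H3→d1:-→d2:- -> H3
  lookup 4.16.4.88: bits 000001000001 walk d0:H3→d1:-→d2:-→d3:-→d4:-→d5:-→d6:-→d7:-→d8:-→d9:-→d10:-→d11:-→d12:H3 -> H3
  lookup 4.16.17.90: bits 000001000001 walk d0:H3→d1:-→d2:-→d3:-→d4:-→d5:-→d6:-→d7:-→d8:-→d9:-→d10:-→d11:-→d12:H3 -> H3
  lookup 4.16.0.59: bits 000001000001 walk d0:H3→d1:-→d2:-→d3:-→d4:-→d5:-→d6:-→d7:-→d8:-→d9:-→d10:-→d11:-→d12:H3 -> H3
  lookup 4.16.51.53: bits 000001000001 walk d0:H3→d1:-→d2:-→d3:-→d4:-→d5:-→d6:-→d7:-→d8:-→d9:-→d10:-→d11:-→d12:H3 -> H3
  lookup 220.194.0.1: bits 1101110011000010 walk d0:H3→d1:-→d2:-→d3:-→d4:-→d5:-→d6:-→d7:-→d8:-→d9:-→d10:-→d11:-→d12:-→d13:-→d14:-→d15:-→d16:H1 -> H1
  lookup 4.16.0.15: bits 000001000001 walk d0:H3→d1:-→d2:-→d3:-→d4:-→d5:-→d6:-→d7:-→d8:-→d9:-→d10:-→d11:-→d12:H3 -> H3
  - 4.16.0.0/12 clear@12
  lookup 220.194.0.1: bits 1101110011000010 walk d0:H3→d1:-→d2:-→d3:-→d4:-→d5:-→d6:-→d7:-→d8:-→d9:-→d10:-→d11:-→d12:-→d13:-→d14:-→d15:-→d16:H1 -> H1
  lookup 109.193.71.39: bits 0 walk d0:H3→d1:- -> H3
  add 220.194.34.112/28 -> H0 at depth 28
  - 220.194.0.0/16 clear@16
  add 0.0.0.0/0 -> H2 at depth 0
  add 4.25.0.0/16 -> H3 at depth 16
  add 4.25.14.109/32 -> H2 at depth 32
  lookup 71.76.86.18: bits 0 walk d0:H2→d1:- -> H2

== LOOKUPS ==
["H3","H3","H3","H3","H3","H3","H3","H3","H3","H1","H3","H1","H3","H2"]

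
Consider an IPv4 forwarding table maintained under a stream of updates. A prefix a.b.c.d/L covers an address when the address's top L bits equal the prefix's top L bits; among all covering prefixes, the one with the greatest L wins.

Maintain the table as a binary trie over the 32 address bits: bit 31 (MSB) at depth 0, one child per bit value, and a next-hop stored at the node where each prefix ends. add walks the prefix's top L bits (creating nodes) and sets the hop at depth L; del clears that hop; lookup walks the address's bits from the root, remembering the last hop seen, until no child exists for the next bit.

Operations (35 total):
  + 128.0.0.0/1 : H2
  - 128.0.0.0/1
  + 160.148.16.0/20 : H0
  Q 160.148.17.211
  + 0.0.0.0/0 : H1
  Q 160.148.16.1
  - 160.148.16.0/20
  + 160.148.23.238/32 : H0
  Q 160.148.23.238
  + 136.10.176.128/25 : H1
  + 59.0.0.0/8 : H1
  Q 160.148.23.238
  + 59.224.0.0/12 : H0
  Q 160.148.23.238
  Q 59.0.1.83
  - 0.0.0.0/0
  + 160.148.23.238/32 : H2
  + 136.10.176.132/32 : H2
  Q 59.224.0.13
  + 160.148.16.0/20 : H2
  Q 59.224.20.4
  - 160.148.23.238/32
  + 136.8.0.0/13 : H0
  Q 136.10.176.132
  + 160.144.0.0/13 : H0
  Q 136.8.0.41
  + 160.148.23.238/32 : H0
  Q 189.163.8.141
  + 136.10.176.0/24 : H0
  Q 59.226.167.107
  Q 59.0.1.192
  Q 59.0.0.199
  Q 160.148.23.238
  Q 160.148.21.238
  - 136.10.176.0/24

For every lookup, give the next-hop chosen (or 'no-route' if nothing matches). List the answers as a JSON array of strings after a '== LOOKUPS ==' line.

Process each operation:
  add 128.0.0.0/1 -> H2 at depth 1
  del 128.0.0.0/1 (clear depth 1)
  add 160.148.16.0/20 -> H0 at depth 20
  Q 160.148.17.211: descend 10100000100101000001 ; hops seen [H0] ; pick H0
  add 0.0.0.0/0 -> H1 at depth 0
  Q 160.148.16.1: descend 10100000100101000001 ; hops seen [H1,H0] ; pick H0
  del 160.148.16.0/20 (clear depth 20)
  add 160.148.23.238/32 -> H0 at depth 32
  Q 160.148.23.238: descend 10100000100101000001011111101110 ; hops seen [H1,H0] ; pick H0
  add 136.10.176.128/25 -> H1 at depth 25
  add 59.0.0.0/8 -> H1 at depth 8
  Q 160.148.23.238: descend 10100000100101000001011111101110 ; hops seen [H1,H0] ; pick H0
  add 59.224.0.0/12 -> H0 at depth 12
  Q 160.148.23.238: descend 10100000100101000001011111101110 ; hops seen [H1,H0] ; pick H0
  Q 59.0.1.83: descend 00111011 ; hops seen [H1,H1] ; pick H1
  del 0.0.0.0/0 (clear depth 0)
  add 160.148.23.238/32 -> H2 at depth 32
  add 136.10.176.132/32 -> H2 at depth 32
  Q 59.224.0.13: descend 001110111110 ; hops seen [H1,H0] ; pick H0
  add 160.148.16.0/20 -> H2 at depth 20
  Q 59.224.20.4: descend 001110111110 ; hops seen [H1,H0] ; pick H0
  del 160.148.23.238/32 (clear depth 32)
  add 136.8.0.0/13 -> H0 at depth 13
  Q 136.10.176.132: descend 10001000000010101011000010000100 ; hops seen [H0,H1,H2] ; pick H2
  add 160.144.0.0/13 -> H0 at depth 13
  Q 136.8.0.41: descend 10001000000010 ; hops seen [H0] ; pick H0
  add 160.148.23.238/32 -> H0 at depth 32
  Q 189.163.8.141: descend 101 ; hops seen [∅] ; pick no-route
  add 136.10.176.0/24 -> H0 at depth 24
  Q 59.226.167.107: descend 001110111110 ; hops seen [H1,H0] ; pick H0
  Q 59.0.1.192: descend 00111011 ; hops seen [H1] ; pick H1
  Q 59.0.0.199: descend 00111011 ; hops seen [H1] ; pick H1
  Q 160.148.23.238: descend 10100000100101000001011111101110 ; hops seen [H0,H2,H0] ; pick H0
  Q 160.148.21.238: descend 1010000010010100000101 ; hops seen [H0,H2] ; pick H2
  del 136.10.176.0/24 (clear depth 24)

== LOOKUPS ==
["H0","H0","H0","H0","H0","H1","H0","H0","H2","H0","no-route","H0","H1","H1","H0","H2"]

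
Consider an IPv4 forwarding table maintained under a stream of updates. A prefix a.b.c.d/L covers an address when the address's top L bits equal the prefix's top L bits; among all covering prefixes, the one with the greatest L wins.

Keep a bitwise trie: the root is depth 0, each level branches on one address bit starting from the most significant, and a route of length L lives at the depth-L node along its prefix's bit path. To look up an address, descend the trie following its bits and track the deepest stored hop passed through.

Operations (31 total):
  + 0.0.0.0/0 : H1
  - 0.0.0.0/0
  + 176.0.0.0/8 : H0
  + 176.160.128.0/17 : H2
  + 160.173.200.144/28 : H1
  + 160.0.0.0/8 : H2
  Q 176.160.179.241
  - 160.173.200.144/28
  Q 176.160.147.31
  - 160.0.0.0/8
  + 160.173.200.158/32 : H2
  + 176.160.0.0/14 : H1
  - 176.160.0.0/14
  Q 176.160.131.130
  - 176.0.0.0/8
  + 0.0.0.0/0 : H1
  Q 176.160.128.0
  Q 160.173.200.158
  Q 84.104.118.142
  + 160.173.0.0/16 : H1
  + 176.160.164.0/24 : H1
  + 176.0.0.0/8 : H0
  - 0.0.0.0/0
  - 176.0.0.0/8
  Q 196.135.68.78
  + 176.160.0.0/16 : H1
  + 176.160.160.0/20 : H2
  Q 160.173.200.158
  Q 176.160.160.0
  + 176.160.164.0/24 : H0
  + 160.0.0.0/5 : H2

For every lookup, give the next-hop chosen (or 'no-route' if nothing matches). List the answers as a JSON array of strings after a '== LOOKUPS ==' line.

Trace:
  + 0.0.0.0/0 (H1) depth=0
  - 0.0.0.0/0 clear@0
  + 176.0.0.0/8 (H0) depth=8
  + 176.160.128.0/17 (H2) depth=17
  + 160.173.200.144/28 (H1) depth=28
  + 160.0.0.0/8 (H2) depth=8
  lookup 176.160.179.241: bits 10110000101000001 walk d0:-→d1:-→d2:-→d3:-→d4:-→d5:-→d6:-→d7:-→d8:H0→d9:-→d10:-→d11:-→d12:-→d13:-→d14:-→d15:-→d16:-→d17:H2 -> H2
  - 160.173.200.144/28 clear@28
  lookup 176.160.147.31: bits 10110000101000001 walk d0:-→d1:-→d2:-→d3:-→d4:-→d5:-→d6:-→d7:-→d8:H0→d9:-→d10:-→d11:-→d12:-→d13:-→d14:-→d15:-→d16:-→d17:H2 -> H2
  - 160.0.0.0/8 clear@8
  + 160.173.200.158/32 (H2) depth=32
  + 176.160.0.0/14 (H1) depth=14
  - 176.160.0.0/14 clear@14
  lookup 176.160.131.130: bits 10110000101000001 walk d0:-→d1:-→d2:-→d3:-→d4:-→d5:-→d6:-→d7:-→d8:H0→d9:-→d10:-→d11:-→d12:-→d13:-→d14:-→d15:-→d16:-→d17:H2 -> H2
  - 176.0.0.0/8 clear@8
  + 0.0.0.0/0 (H1) depth=0
  lookup 176.160.128.0: bits 10110000101000001 walk d0:H1→d1:-→d2:-→d3:-→d4:-→d5:-→d6:-→d7:-→d8:-→d9:-→d10:-→d11:-→d12:-→d13:-→d14:-→d15:-→d16:-→d17:H2 -> H2
  lookup 160.173.200.158: bits 10100000101011011100100010011110 walk d0:H1→d1:-→d2:-→d3:-→d4:-→d5:-→d6:-→d7:-→d8:-→d9:-→d10:-→d11:-→d12:-→d13:-→d14:-→d15:-→d16:-→d17:-→d18:-→d19:-→d20:-→d21:-→d22:-→d23:-→d24:-→d25:-→d26:-→d27:-→d28:-→d29:-→d30:-→d31:-→d32:H2 -> H2
  lookup 84.104.118.142: bits ε walk d0:H1 -> H1
  + 160.173.0.0/16 (H1) depth=16
  + 176.160.164.0/24 (H1) depth=24
  + 176.0.0.0/8 (H0) depth=8
  - 0.0.0.0/0 clear@0
  - 176.0.0.0/8 clear@8
  lookup 196.135.68.78: bits 1 walk d0:-→d1:- -> no-route
  + 176.160.0.0/16 (H1) depth=16
  + 176.160.160.0/20 (H2) depth=20
  lookup 160.173.200.158: bits 10100000101011011100100010011110 walk d0:-→d1:-→d2:-→d3:-→d4:-→d5:-→d6:-→d7:-→d8:-→d9:-→d10:-→d11:-→d12:-→d13:-→d14:-→d15:-→d16:H1→d17:-→d18:-→d19:-→d20:-→d21:-→d22:-→d23:-→d24:-→d25:-→d26:-→d27:-→d28:-→d29:-→d30:-→d31:-→d32:H2 -> H2
  lookup 176.160.160.0: bits 101100001010000010100 walk d0:-→d1:-→d2:-→d3:-→d4:-→d5:-→d6:-→d7:-→d8:-→d9:-→d10:-→d11:-→d12:-→d13:-→d14:-→d15:-→d16:H1→d17:H2→d18:-→d19:-→d20:H2→d21:- -> H2
  + 176.160.164.0/24 (H0) depth=24
  + 160.0.0.0/5 (H2) depth=5

== LOOKUPS ==
["H2","H2","H2","H2","H2","H1","no-route","H2","H2"]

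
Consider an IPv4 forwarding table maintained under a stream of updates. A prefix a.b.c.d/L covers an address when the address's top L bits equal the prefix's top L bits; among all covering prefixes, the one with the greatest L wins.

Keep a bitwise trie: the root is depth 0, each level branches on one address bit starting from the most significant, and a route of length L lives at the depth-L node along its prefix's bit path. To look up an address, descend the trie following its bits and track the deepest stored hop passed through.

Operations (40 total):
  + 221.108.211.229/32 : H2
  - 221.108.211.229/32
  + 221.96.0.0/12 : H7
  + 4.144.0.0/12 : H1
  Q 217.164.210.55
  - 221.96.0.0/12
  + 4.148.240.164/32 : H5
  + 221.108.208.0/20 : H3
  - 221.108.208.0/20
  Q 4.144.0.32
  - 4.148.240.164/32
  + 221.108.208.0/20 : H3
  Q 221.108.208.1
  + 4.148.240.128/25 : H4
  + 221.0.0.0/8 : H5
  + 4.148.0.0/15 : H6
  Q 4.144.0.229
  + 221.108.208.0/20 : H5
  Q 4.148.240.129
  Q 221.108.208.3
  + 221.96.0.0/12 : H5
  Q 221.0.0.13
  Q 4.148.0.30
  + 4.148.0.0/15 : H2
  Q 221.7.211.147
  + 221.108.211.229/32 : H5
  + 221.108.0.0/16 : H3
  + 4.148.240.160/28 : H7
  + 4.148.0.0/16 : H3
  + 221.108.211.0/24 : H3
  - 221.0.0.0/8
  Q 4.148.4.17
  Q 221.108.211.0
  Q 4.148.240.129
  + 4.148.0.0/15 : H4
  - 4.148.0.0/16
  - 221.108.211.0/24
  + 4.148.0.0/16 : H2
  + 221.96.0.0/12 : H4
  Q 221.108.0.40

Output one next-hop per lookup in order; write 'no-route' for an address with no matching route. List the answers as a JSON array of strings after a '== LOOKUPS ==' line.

Apply in order:
  + 221.108.211.229/32 (H2) depth=32
  del 221.108.211.229/32 (clear depth 32)
  + 221.96.0.0/12 (H7) depth=12
  + 4.144.0.0/12 (H1) depth=12
  lookup 217.164.210.55: bits 11011 walk d0:-→d1:-→d2:-→d3:-→d4:-→d5:- -> no-route
  del 221.96.0.0/12 (clear depth 12)
  + 4.148.240.164/32 (H5) depth=32
  + 221.108.208.0/20 (H3) depth=20
  del 221.108.208.0/20 (clear depth 20)
  lookup 4.144.0.32: bits 0000010010010 walk d0:-→d1:-→d2:-→d3:-→d4:-→d5:-→d6:-→d7:-→d8:-→d9:-→d10:-→d11:-→d12:H1→d13:- -> H1
  del 4.148.240.164/32 (clear depth 32)
  + 221.108.208.0/20 (H3) depth=20
  lookup 221.108.208.1: bits 1101110101101100110100 walk d0:-→d1:-→d2:-→d3:-→d4:-→d5:-→d6:-→d7:-→d8:-→d9:-→d10:-→d11:-→d12:-→d13:-→d14:-→d15:-→d16:-→d17:-→d18:-→d19:-→d20:H3→d21:-→d22:- -> H3
  + 4.148.240.128/25 (H4) depth=25
  + 221.0.0.0/8 (H5) depth=8
  + 4.148.0.0/15 (H6) depth=15
  lookup 4.144.0.229: bits 0000010010010 walk d0:-→d1:-→d2:-→d3:-→d4:-→d5:-→d6:-→d7:-→d8:-→d9:-→d10:-→d11:-→d12:H1→d13:- -> H1
  + 221.108.208.0/20 (H5) depth=20
  lookup 4.148.240.129: bits 00000100100101001111000010 walk d0:-→d1:-→d2:-→d3:-→d4:-→d5:-→d6:-→d7:-→d8:-→d9:-→d10:-→d11:-→d12:H1→d13:-→d14:-→d15:H6→d16:-→d17:-→d18:-→d19:-→d20:-→d21:-→d22:-→d23:-→d24:-→d25:H4→d26:- -> H4
  lookup 221.108.208.3: bits 1101110101101100110100 walk d0:-→d1:-→d2:-→d3:-→d4:-→d5:-→d6:-→d7:-→d8:H5→d9:-→d10:-→d11:-→d12:-→d13:-→d14:-→d15:-→d16:-→d17:-→d18:-→d19:-→d20:H5→d21:-→d22:- -> H5
  + 221.96.0.0/12 (H5) depth=12
  lookup 221.0.0.13: bits 110111010 walk d0:-→d1:-→d2:-→d3:-→d4:-→d5:-→d6:-→d7:-→d8:H5→d9:- -> H5
  lookup 4.148.0.30: bits 0000010010010100 walk d0:-→d1:-→d2:-→d3:-→d4:-→d5:-→d6:-→d7:-→d8:-→d9:-→d10:-→d11:-→d12:H1→d13:-→d14:-→d15:H6→d16:- -> H6
  + 4.148.0.0/15 (H2) depth=15
  lookup 221.7.211.147: bits 110111010 walk d0:-→d1:-→d2:-→d3:-→d4:-→d5:-→d6:-→d7:-→d8:H5→d9:- -> H5
  + 221.108.211.229/32 (H5) depth=32
  + 221.108.0.0/16 (H3) depth=16
  + 4.148.240.160/28 (H7) depth=28
  + 4.148.0.0/16 (H3) depth=16
  + 221.108.211.0/24 (H3) depth=24
  del 221.0.0.0/8 (clear depth 8)
  lookup 4.148.4.17: bits 0000010010010100 walk d0:-→d1:-→d2:-→d3:-→d4:-→d5:-→d6:-→d7:-→d8:-→d9:-→d10:-→d11:-→d12:H1→d13:-→d14:-→d15:H2→d16:H3 -> H3
  lookup 221.108.211.0: bits 110111010110110011010011 walk d0:-→d1:-→d2:-→d3:-→d4:-→d5:-→d6:-→d7:-→d8:-→d9:-→d10:-→d11:-→d12:H5→d13:-→d14:-→d15:-→d16:H3→d17:-→d18:-→d19:-→d20:H5→d21:-→d22:-→d23:-→d24:H3 -> H3
  lookup 4.148.240.129: bits 00000100100101001111000010 walk d0:-→d1:-→d2:-→d3:-→d4:-→d5:-→d6:-→d7:-→d8:-→d9:-→d10:-→d11:-→d12:H1→d13:-→d14:-→d15:H2→d16:H3→d17:-→d18:-→d19:-→d20:-→d21:-→d22:-→d23:-→d24:-→d25:H4→d26:- -> H4
  + 4.148.0.0/15 (H4) depth=15
  del 4.148.0.0/16 (clear depth 16)
  del 221.108.211.0/24 (clear depth 24)
  + 4.148.0.0/16 (H2) depth=16
  + 221.96.0.0/12 (H4) depth=12
  lookup 221.108.0.40: bits 1101110101101100 walk d0:-→d1:-→d2:-→d3:-→d4:-→d5:-→d6:-→d7:-→d8:-→d9:-→d10:-→d11:-→d12:H4→d13:-→d14:-→d15:-→d16:H3 -> H3

== LOOKUPS ==
["no-route","H1","H3","H1","H4","H5","H5","H6","H5","H3","H3","H4","H3"]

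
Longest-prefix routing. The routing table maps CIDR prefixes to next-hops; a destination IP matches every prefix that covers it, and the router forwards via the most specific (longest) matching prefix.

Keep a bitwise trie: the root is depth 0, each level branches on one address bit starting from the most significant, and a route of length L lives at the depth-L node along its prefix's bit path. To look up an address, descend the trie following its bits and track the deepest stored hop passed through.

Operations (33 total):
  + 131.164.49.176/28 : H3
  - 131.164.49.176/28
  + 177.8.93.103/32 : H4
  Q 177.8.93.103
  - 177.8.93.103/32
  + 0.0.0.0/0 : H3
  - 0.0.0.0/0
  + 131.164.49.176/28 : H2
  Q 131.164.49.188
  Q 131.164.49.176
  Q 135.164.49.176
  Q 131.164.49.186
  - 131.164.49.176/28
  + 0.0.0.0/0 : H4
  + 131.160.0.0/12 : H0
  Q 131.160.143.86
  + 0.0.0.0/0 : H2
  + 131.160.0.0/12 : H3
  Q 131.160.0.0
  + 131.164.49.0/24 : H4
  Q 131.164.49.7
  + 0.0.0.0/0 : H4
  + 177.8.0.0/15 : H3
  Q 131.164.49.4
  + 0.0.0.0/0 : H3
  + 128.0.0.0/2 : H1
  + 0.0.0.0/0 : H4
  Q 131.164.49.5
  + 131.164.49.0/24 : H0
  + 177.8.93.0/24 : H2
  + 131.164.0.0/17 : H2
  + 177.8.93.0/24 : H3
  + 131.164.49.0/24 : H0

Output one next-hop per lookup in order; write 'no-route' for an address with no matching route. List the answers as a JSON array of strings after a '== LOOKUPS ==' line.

Trace:
  add 131.164.49.176/28 -> H3 at depth 28
  del 131.164.49.176/28 (clear depth 28)
  add 177.8.93.103/32 -> H4 at depth 32
  Q 177.8.93.103: descend 10110001000010000101110101100111 ; hops seen [H4] ; pick H4
  del 177.8.93.103/32 (clear depth 32)
  add 0.0.0.0/0 -> H3 at depth 0
  del 0.0.0.0/0 (clear depth 0)
  add 131.164.49.176/28 -> H2 at depth 28
  Q 131.164.49.188: descend 1000001110100100001100011011 ; hops seen [H2] ; pick H2
  Q 131.164.49.176: descend 1000001110100100001100011011 ; hops seen [H2] ; pick H2
  Q 135.164.49.176: descend 10000 ; hops seen [∅] ; pick no-route
  Q 131.164.49.186: descend 1000001110100100001100011011 ; hops seen [H2] ; pick H2
  del 131.164.49.176/28 (clear depth 28)
  add 0.0.0.0/0 -> H4 at depth 0
  add 131.160.0.0/12 -> H0 at depth 12
  Q 131.160.143.86: descend 1000001110100 ; hops seen [H4,H0] ; pick H0
  add 0.0.0.0/0 -> H2 at depth 0
  add 131.160.0.0/12 -> H3 at depth 12
  Q 131.160.0.0: descend 1000001110100 ; hops seen [H2,H3] ; pick H3
  add 131.164.49.0/24 -> H4 at depth 24
  Q 131.164.49.7: descend 100000111010010000110001 ; hops seen [H2,H3,H4] ; pick H4
  add 0.0.0.0/0 -> H4 at depth 0
  add 177.8.0.0/15 -> H3 at depth 15
  Q 131.164.49.4: descend 100000111010010000110001 ; hops seen [H4,H3,H4] ; pick H4
  add 0.0.0.0/0 -> H3 at depth 0
  add 128.0.0.0/2 -> H1 at depth 2
  add 0.0.0.0/0 -> H4 at depth 0
  Q 131.164.49.5: descend 100000111010010000110001 ; hops seen [H4,H1,H3,H4] ; pick H4
  add 131.164.49.0/24 -> H0 at depth 24
  add 177.8.93.0/24 -> H2 at depth 24
  add 131.164.0.0/17 -> H2 at depth 17
  add 177.8.93.0/24 -> H3 at depth 24
  add 131.164.49.0/24 -> H0 at depth 24

== LOOKUPS ==
["H4","H2","H2","no-route","H2","H0","H3","H4","H4","H4"]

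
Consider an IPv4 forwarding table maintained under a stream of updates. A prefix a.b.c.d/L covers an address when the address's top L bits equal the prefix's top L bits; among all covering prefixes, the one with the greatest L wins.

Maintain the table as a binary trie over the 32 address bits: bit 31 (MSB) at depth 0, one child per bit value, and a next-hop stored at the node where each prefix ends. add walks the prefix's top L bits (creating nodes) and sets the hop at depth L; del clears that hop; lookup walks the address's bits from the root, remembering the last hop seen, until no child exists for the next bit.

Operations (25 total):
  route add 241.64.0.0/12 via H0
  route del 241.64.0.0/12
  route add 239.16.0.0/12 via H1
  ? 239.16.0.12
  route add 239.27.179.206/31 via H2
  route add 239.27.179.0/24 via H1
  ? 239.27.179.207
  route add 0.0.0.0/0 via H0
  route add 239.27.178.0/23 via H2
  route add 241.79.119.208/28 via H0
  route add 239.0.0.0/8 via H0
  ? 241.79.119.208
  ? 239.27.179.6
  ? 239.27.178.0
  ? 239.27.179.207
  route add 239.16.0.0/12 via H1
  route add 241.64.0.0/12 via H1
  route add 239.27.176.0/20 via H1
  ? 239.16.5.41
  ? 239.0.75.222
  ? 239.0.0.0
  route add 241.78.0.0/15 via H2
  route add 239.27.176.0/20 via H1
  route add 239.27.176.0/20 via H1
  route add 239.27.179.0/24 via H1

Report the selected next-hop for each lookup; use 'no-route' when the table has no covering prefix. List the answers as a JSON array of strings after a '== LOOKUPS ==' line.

Process each operation:
  + 241.64.0.0/12 (H0) depth=12
  - 241.64.0.0/12 clear@12
  + 239.16.0.0/12 (H1) depth=12
  ? 239.16.0.12  path d0:-→d1:-→d2:-→d3:-→d4:-→d5:-→d6:-→d7:-→d8:-→d9:-→d10:-→d11:-→d12:H1  best=H1
  + 239.27.179.206/31 (H2) depth=31
  + 239.27.179.0/24 (H1) depth=24
  ? 239.27.179.207  path d0:-→d1:-→d2:-→d3:-→d4:-→d5:-→d6:-→d7:-→d8:-→d9:-→d10:-→d11:-→d12:H1→d13:-→d14:-→d15:-→d16:-→d17:-→d18:-→d19:-→d20:-→d21:-→d22:-→d23:-→d24:H1→d25:-→d26:-→d27:-→d28:-→d29:-→d30:-→d31:H2  best=H2
  + 0.0.0.0/0 (H0) depth=0
  + 239.27.178.0/23 (H2) depth=23
  + 241.79.119.208/28 (H0) depth=28
  + 239.0.0.0/8 (H0) depth=8
  ? 241.79.119.208  path d0:H0→d1:-→d2:-→d3:-→d4:-→d5:-→d6:-→d7:-→d8:-→d9:-→d10:-→d11:-→d12:-→d13:-→d14:-→d15:-→d16:-→d17:-→d18:-→d19:-→d20:-→d21:-→d22:-→d23:-→d24:-→d25:-→d26:-→d27:-→d28:H0  best=H0
  ? 239.27.179.6  path d0:H0→d1:-→d2:-→d3:-→d4:-→d5:-→d6:-→d7:-→d8:H0→d9:-→d10:-→d11:-→d12:H1→d13:-→d14:-→d15:-→d16:-→d17:-→d18:-→d19:-→d20:-→d21:-→d22:-→d23:H2→d24:H1  best=H1
  ? 239.27.178.0  path d0:H0→d1:-→d2:-→d3:-→d4:-→d5:-→d6:-→d7:-→d8:H0→d9:-→d10:-→d11:-→d12:H1→d13:-→d14:-→d15:-→d16:-→d17:-→d18:-→d19:-→d20:-→d21:-→d22:-→d23:H2  best=H2
  ? 239.27.179.207  path d0:H0→d1:-→d2:-→d3:-→d4:-→d5:-→d6:-→d7:-→d8:H0→d9:-→d10:-→d11:-→d12:H1→d13:-→d14:-→d15:-→d16:-→d17:-→d18:-→d19:-→d20:-→d21:-→d22:-→d23:H2→d24:H1→d25:-→d26:-→d27:-→d28:-→d29:-→d30:-→d31:H2  best=H2
  + 239.16.0.0/12 (H1) depth=12
  + 241.64.0.0/12 (H1) depth=12
  + 239.27.176.0/20 (H1) depth=20
  ? 239.16.5.41  path d0:H0→d1:-→d2:-→d3:-→d4:-→d5:-→d6:-→d7:-→d8:H0→d9:-→d10:-→d11:-→d12:H1  best=H1
  ? 239.0.75.222  path d0:H0→d1:-→d2:-→d3:-→d4:-→d5:-→d6:-→d7:-→d8:H0→d9:-→d10:-→d11:-  best=H0
  ? 239.0.0.0  path d0:H0→d1:-→d2:-→d3:-→d4:-→d5:-→d6:-→d7:-→d8:H0→d9:-→d10:-→d11:-  best=H0
  + 241.78.0.0/15 (H2) depth=15
  + 239.27.176.0/20 (H1) depth=20
  + 239.27.176.0/20 (H1) depth=20
  + 239.27.179.0/24 (H1) depth=24

== LOOKUPS ==
["H1","H2","H0","H1","H2","H2","H1","H0","H0"]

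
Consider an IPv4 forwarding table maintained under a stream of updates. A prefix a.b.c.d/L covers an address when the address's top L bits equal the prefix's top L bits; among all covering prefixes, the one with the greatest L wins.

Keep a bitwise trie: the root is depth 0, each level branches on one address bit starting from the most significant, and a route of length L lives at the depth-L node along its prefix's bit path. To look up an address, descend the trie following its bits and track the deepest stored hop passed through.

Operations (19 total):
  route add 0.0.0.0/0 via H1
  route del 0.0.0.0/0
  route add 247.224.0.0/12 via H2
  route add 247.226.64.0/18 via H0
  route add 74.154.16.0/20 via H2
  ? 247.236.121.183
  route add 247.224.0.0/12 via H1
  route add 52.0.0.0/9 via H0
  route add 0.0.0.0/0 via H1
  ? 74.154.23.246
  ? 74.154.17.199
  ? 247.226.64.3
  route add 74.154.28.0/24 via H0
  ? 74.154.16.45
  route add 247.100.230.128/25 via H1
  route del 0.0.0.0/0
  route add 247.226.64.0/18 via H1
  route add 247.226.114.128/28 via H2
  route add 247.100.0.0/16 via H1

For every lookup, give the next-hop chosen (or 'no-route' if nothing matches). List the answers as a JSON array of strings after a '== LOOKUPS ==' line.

Trace:
  add 0.0.0.0/0 -> H1 at depth 0
  del 0.0.0.0/0 (clear depth 0)
  add 247.224.0.0/12 -> H2 at depth 12
  add 247.226.64.0/18 -> H0 at depth 18
  add 74.154.16.0/20 -> H2 at depth 20
  Q 247.236.121.183: descend 111101111110 ; hops seen [H2] ; pick H2
  add 247.224.0.0/12 -> H1 at depth 12
  add 52.0.0.0/9 -> H0 at depth 9
  add 0.0.0.0/0 -> H1 at depth 0
  Q 74.154.23.246: descend 01001010100110100001 ; hops seen [H1,H2] ; pick H2
  Q 74.154.17.199: descend 01001010100110100001 ; hops seen [H1,H2] ; pick H2
  Q 247.226.64.3: descend 111101111110001001 ; hops seen [H1,H1,H0] ; pick H0
  add 74.154.28.0/24 -> H0 at depth 24
  Q 74.154.16.45: descend 01001010100110100001 ; hops seen [H1,H2] ; pick H2
  add 247.100.230.128/25 -> H1 at depth 25
  del 0.0.0.0/0 (clear depth 0)
  add 247.226.64.0/18 -> H1 at depth 18
  add 247.226.114.128/28 -> H2 at depth 28
  add 247.100.0.0/16 -> H1 at depth 16

== LOOKUPS ==
["H2","H2","H2","H0","H2"]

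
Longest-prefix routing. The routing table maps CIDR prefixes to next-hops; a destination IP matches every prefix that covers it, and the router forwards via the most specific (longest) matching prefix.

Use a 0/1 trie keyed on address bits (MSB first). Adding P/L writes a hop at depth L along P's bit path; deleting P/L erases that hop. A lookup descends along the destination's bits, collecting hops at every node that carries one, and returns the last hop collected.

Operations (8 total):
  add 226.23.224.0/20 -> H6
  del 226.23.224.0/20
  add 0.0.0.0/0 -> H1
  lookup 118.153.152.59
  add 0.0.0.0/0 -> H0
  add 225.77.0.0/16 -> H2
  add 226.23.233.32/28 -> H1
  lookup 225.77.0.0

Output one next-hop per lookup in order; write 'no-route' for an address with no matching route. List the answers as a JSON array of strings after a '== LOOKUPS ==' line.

Trace:
  add 226.23.224.0/20 -> H6 at depth 20
  del 226.23.224.0/20 (clear depth 20)
  add 0.0.0.0/0 -> H1 at depth 0
  ? 118.153.152.59  path d0:H1  best=H1
  add 0.0.0.0/0 -> H0 at depth 0
  add 225.77.0.0/16 -> H2 at depth 16
  add 226.23.233.32/28 -> H1 at depth 28
  ? 225.77.0.0  path d0:H0→d1:-→d2:-→d3:-→d4:-→d5:-→d6:-→d7:-→d8:-→d9:-→d10:-→d11:-→d12:-→d13:-→d14:-→d15:-→d16:H2  best=H2

== LOOKUPS ==
["H1","H2"]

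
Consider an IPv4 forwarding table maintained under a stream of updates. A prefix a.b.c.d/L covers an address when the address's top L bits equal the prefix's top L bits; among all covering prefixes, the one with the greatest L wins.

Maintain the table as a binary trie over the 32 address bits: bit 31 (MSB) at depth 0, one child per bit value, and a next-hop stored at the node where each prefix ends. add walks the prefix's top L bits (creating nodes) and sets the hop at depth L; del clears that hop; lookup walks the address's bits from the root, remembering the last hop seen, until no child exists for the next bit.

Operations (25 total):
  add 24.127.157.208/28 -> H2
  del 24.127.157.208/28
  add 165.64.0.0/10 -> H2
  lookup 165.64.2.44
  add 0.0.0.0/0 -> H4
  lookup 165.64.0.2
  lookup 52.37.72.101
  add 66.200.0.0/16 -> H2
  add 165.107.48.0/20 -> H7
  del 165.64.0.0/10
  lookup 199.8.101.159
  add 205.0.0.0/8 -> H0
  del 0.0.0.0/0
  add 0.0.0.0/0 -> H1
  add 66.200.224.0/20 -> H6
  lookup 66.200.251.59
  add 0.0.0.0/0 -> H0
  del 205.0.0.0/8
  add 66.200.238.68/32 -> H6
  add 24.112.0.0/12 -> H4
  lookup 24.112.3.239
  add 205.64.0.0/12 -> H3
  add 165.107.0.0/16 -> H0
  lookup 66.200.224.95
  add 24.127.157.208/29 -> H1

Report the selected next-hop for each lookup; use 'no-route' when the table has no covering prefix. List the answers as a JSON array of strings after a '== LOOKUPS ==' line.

Apply in order:
  + 24.127.157.208/28 (H2) depth=28
  - 24.127.157.208/28 clear@28
  + 165.64.0.0/10 (H2) depth=10
  Q 165.64.2.44: descend 1010010101 ; hops seen [H2] ; pick H2
  + 0.0.0.0/0 (H4) depth=0
  Q 165.64.0.2: descend 1010010101 ; hops seen [H4,H2] ; pick H2
  Q 52.37.72.101: descend 00 ; hops seen [H4] ; pick H4
  + 66.200.0.0/16 (H2) depth=16
  + 165.107.48.0/20 (H7) depth=20
  - 165.64.0.0/10 clear@10
  Q 199.8.101.159: descend 1 ; hops seen [H4] ; pick H4
  + 205.0.0.0/8 (H0) depth=8
  - 0.0.0.0/0 clear@0
  + 0.0.0.0/0 (H1) depth=0
  + 66.200.224.0/20 (H6) depth=20
  Q 66.200.251.59: descend 0100001011001000111 ; hops seen [H1,H2] ; pick H2
  + 0.0.0.0/0 (H0) depth=0
  - 205.0.0.0/8 clear@8
  + 66.200.238.68/32 (H6) depth=32
  + 24.112.0.0/12 (H4) depth=12
  Q 24.112.3.239: descend 000110000111 ; hops seen [H0,H4] ; pick H4
  + 205.64.0.0/12 (H3) depth=12
  + 165.107.0.0/16 (H0) depth=16
  Q 66.200.224.95: descend 01000010110010001110 ; hops seen [H0,H2,H6] ; pick H6
  + 24.127.157.208/29 (H1) depth=29

== LOOKUPS ==
["H2","H2","H4","H4","H2","H4","H6"]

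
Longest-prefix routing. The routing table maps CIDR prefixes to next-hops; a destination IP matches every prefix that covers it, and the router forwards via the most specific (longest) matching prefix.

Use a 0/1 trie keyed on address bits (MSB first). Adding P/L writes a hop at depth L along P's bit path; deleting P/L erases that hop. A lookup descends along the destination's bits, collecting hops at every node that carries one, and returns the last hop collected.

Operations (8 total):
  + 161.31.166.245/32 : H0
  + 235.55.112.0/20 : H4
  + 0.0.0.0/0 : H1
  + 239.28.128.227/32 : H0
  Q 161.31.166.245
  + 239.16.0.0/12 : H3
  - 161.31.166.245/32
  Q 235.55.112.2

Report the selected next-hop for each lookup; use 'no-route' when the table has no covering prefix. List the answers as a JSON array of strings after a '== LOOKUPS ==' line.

Apply in order:
  + 161.31.166.245/32 (H0) depth=32
  + 235.55.112.0/20 (H4) depth=20
  + 0.0.0.0/0 (H1) depth=0
  + 239.28.128.227/32 (H0) depth=32
  Q 161.31.166.245: descend 10100001000111111010011011110101 ; hops seen [H1,H0] ; pick H0
  + 239.16.0.0/12 (H3) depth=12
  - 161.31.166.245/32 clear@32
  Q 235.55.112.2: descend 11101011001101110111 ; hops seen [H1,H4] ; pick H4

== LOOKUPS ==
["H0","H4"]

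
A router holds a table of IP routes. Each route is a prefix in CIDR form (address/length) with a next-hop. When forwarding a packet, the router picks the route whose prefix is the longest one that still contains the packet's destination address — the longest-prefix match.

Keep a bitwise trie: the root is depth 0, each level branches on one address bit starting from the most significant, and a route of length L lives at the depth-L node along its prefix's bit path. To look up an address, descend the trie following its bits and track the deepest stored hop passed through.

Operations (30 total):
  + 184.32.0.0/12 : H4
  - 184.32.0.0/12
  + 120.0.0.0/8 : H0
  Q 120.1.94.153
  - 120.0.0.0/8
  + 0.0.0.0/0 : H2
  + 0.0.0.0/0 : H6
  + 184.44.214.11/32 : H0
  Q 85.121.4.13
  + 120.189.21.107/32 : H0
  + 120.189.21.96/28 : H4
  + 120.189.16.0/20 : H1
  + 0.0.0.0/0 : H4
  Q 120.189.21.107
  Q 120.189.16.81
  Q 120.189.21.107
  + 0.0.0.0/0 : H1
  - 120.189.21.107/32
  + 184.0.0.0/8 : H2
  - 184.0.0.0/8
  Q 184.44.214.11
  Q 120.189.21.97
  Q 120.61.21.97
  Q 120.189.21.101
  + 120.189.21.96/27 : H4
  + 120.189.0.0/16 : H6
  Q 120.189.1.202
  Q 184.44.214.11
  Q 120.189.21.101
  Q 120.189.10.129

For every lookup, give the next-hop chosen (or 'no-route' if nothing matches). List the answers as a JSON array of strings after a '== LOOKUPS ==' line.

Trace:
  add 184.32.0.0/12 -> H4 at depth 12
  del 184.32.0.0/12 (clear depth 12)
  add 120.0.0.0/8 -> H0 at depth 8
  ? 120.1.94.153  path d0:-→d1:-→d2:-→d3:-→d4:-→d5:-→d6:-→d7:-→d8:H0  best=H0
  del 120.0.0.0/8 (clear depth 8)
  add 0.0.0.0/0 -> H2 at depth 0
  add 0.0.0.0/0 -> H6 at depth 0
  add 184.44.214.11/32 -> H0 at depth 32
  ? 85.121.4.13  path d0:H6→d1:-→d2:-  best=H6
  add 120.189.21.107/32 -> H0 at depth 32
  add 120.189.21.96/28 -> H4 at depth 28
  add 120.189.16.0/20 -> H1 at depth 20
  add 0.0.0.0/0 -> H4 at depth 0
  ? 120.189.21.107  path d0:H4→d1:-→d2:-→d3:-→d4:-→d5:-→d6:-→d7:-→d8:-→d9:-→d10:-→d11:-→d12:-→d13:-→d14:-→d15:-→d16:-→d17:-→d18:-→d19:-→d20:H1→d21:-→d22:-→d23:-→d24:-→d25:-→d26:-→d27:-→d28:H4→d29:-→d30:-→d31:-→d32:H0  best=H0
  ? 120.189.16.81  path d0:H4→d1:-→d2:-→d3:-→d4:-→d5:-→d6:-→d7:-→d8:-→d9:-→d10:-→d11:-→d12:-→d13:-→d14:-→d15:-→d16:-→d17:-→d18:-→d19:-→d20:H1→d21:-  best=H1
  ? 120.189.21.107  path d0:H4→d1:-→d2:-→d3:-→d4:-→d5:-→d6:-→d7:-→d8:-→d9:-→d10:-→d11:-→d12:-→d13:-→d14:-→d15:-→d16:-→d17:-→d18:-→d19:-→d20:H1→d21:-→d22:-→d23:-→d24:-→d25:-→d26:-→d27:-→d28:H4→d29:-→d30:-→d31:-→d32:H0  best=H0
  add 0.0.0.0/0 -> H1 at depth 0
  del 120.189.21.107/32 (clear depth 32)
  add 184.0.0.0/8 -> H2 at depth 8
  del 184.0.0.0/8 (clear depth 8)
  ? 184.44.214.11  path d0:H1→d1:-→d2:-→d3:-→d4:-→d5:-→d6:-→d7:-→d8:-→d9:-→d10:-→d11:-→d12:-→d13:-→d14:-→d15:-→d16:-→d17:-→d18:-→d19:-→d20:-→d21:-→d22:-→d23:-→d24:-→d25:-→d26:-→d27:-→d28:-→d29:-→d30:-→d31:-→d32:H0  best=H0
  ? 120.189.21.97  path d0:H1→d1:-→d2:-→d3:-→d4:-→d5:-→d6:-→d7:-→d8:-→d9:-→d10:-→d11:-→d12:-→d13:-→d14:-→d15:-→d16:-→d17:-→d18:-→d19:-→d20:H1→d21:-→d22:-→d23:-→d24:-→d25:-→d26:-→d27:-→d28:H4  best=H4
  ? 120.61.21.97  path d0:H1→d1:-→d2:-→d3:-→d4:-→d5:-→d6:-→d7:-→d8:-  best=H1
  ? 120.189.21.101  path d0:H1→d1:-→d2:-→d3:-→d4:-→d5:-→d6:-→d7:-→d8:-→d9:-→d10:-→d11:-→d12:-→d13:-→d14:-→d15:-→d16:-→d17:-→d18:-→d19:-→d20:H1→d21:-→d22:-→d23:-→d24:-→d25:-→d26:-→d27:-→d28:H4  best=H4
  add 120.189.21.96/27 -> H4 at depth 27
  add 120.189.0.0/16 -> H6 at depth 16
  ? 120.189.1.202  path d0:H1→d1:-→d2:-→d3:-→d4:-→d5:-→d6:-→d7:-→d8:-→d9:-→d10:-→d11:-→d12:-→d13:-→d14:-→d15:-→d16:H6→d17:-→d18:-→d19:-  best=H6
  ? 184.44.214.11  path d0:H1→d1:-→d2:-→d3:-→d4:-→d5:-→d6:-→d7:-→d8:-→d9:-→d10:-→d11:-→d12:-→d13:-→d14:-→d15:-→d16:-→d17:-→d18:-→d19:-→d20:-→d21:-→d22:-→d23:-→d24:-→d25:-→d26:-→d27:-→d28:-→d29:-→d30:-→d31:-→d32:H0  best=H0
  ? 120.189.21.101  path d0:H1→d1:-→d2:-→d3:-→d4:-→d5:-→d6:-→d7:-→d8:-→d9:-→d10:-→d11:-→d12:-→d13:-→d14:-→d15:-→d16:H6→d17:-→d18:-→d19:-→d20:H1→d21:-→d22:-→d23:-→d24:-→d25:-→d26:-→d27:H4→d28:H4  best=H4
  ? 120.189.10.129  path d0:H1→d1:-→d2:-→d3:-→d4:-→d5:-→d6:-→d7:-→d8:-→d9:-→d10:-→d11:-→d12:-→d13:-→d14:-→d15:-→d16:H6→d17:-→d18:-→d19:-  best=H6

== LOOKUPS ==
["H0","H6","H0","H1","H0","H0","H4","H1","H4","H6","H0","H4","H6"]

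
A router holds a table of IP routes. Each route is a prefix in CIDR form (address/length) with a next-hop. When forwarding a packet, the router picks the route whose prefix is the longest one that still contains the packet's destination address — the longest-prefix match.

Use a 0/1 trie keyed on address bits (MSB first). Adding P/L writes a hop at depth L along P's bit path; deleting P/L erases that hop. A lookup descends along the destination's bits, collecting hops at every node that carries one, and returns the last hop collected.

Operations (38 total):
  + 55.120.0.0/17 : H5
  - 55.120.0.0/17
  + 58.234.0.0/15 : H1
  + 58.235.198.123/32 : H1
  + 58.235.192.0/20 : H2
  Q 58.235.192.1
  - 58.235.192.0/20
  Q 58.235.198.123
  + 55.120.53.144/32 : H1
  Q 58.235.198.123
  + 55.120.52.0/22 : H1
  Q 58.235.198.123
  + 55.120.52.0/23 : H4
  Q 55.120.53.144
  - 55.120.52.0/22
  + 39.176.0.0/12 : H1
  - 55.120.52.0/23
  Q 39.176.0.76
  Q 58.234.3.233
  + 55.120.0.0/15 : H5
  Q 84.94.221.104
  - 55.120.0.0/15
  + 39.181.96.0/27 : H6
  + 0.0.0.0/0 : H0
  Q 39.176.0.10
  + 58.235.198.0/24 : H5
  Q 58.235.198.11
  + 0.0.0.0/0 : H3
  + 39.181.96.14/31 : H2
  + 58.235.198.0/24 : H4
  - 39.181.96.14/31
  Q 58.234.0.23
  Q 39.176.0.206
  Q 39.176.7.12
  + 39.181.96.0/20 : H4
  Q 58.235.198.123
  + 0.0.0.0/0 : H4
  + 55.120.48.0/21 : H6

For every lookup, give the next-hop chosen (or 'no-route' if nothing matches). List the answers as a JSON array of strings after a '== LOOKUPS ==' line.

Process each operation:
  + 55.120.0.0/17 (H5) depth=17
  del 55.120.0.0/17 (clear depth 17)
  + 58.234.0.0/15 (H1) depth=15
  + 58.235.198.123/32 (H1) depth=32
  + 58.235.192.0/20 (H2) depth=20
  ? 58.235.192.1  path d0:-→d1:-→d2:-→d3:-→d4:-→d5:-→d6:-→d7:-→d8:-→d9:-→d10:-→d11:-→d12:-→d13:-→d14:-→d15:H1→d16:-→d17:-→d18:-→d19:-→d20:H2→d21:-  best=H2
  del 58.235.192.0/20 (clear depth 20)
  ? 58.235.198.123  path d0:-→d1:-→d2:-→d3:-→d4:-→d5:-→d6:-→d7:-→d8:-→d9:-→d10:-→d11:-→d12:-→d13:-→d14:-→d15:H1→d16:-→d17:-→d18:-→d19:-→d20:-→d21:-→d22:-→d23:-→d24:-→d25:-→d26:-→d27:-→d28:-→d29:-→d30:-→d31:-→d32:H1  best=H1
  + 55.120.53.144/32 (H1) depth=32
  ? 58.235.198.123  path d0:-→d1:-→d2:-→d3:-→d4:-→d5:-→d6:-→d7:-→d8:-→d9:-→d10:-→d11:-→d12:-→d13:-→d14:-→d15:H1→d16:-→d17:-→d18:-→d19:-→d20:-→d21:-→d22:-→d23:-→d24:-→d25:-→d26:-→d27:-→d28:-→d29:-→d30:-→d31:-→d32:H1  best=H1
  + 55.120.52.0/22 (H1) depth=22
  ? 58.235.198.123  path d0:-→d1:-→d2:-→d3:-→d4:-→d5:-→d6:-→d7:-→d8:-→d9:-→d10:-→d11:-→d12:-→d13:-→d14:-→d15:H1→d16:-→d17:-→d18:-→d19:-→d20:-→d21:-→d22:-→d23:-→d24:-→d25:-→d26:-→d27:-→d28:-→d29:-→d30:-→d31:-→d32:H1  best=H1
  + 55.120.52.0/23 (H4) depth=23
  ? 55.120.53.144  path d0:-→d1:-→d2:-→d3:-→d4:-→d5:-→d6:-→d7:-→d8:-→d9:-→d10:-→d11:-→d12:-→d13:-→d14:-→d15:-→d16:-→d17:-→d18:-→d19:-→d20:-→d21:-→d22:H1→d23:H4→d24:-→d25:-→d26:-→d27:-→d28:-→d29:-→d30:-→d31:-→d32:H1  best=H1
  del 55.120.52.0/22 (clear depth 22)
  + 39.176.0.0/12 (H1) depth=12
  del 55.120.52.0/23 (clear depth 23)
  ? 39.176.0.76  path d0:-→d1:-→d2:-→d3:-→d4:-→d5:-→d6:-→d7:-→d8:-→d9:-→d10:-→d11:-→d12:H1  best=H1
  ? 58.234.3.233  path d0:-→d1:-→d2:-→d3:-→d4:-→d5:-→d6:-→d7:-→d8:-→d9:-→d10:-→d11:-→d12:-→d13:-→d14:-→d15:H1  best=H1
  + 55.120.0.0/15 (H5) depth=15
  ? 84.94.221.104  path d0:-→d1:-  best=no-route
  del 55.120.0.0/15 (clear depth 15)
  + 39.181.96.0/27 (H6) depth=27
  + 0.0.0.0/0 (H0) depth=0
  ? 39.176.0.10  path d0:H0→d1:-→d2:-→d3:-→d4:-→d5:-→d6:-→d7:-→d8:-→d9:-→d10:-→d11:-→d12:H1→d13:-  best=H1
  + 58.235.198.0/24 (H5) depth=24
  ? 58.235.198.11  path d0:H0→d1:-→d2:-→d3:-→d4:-→d5:-→d6:-→d7:-→d8:-→d9:-→d10:-→d11:-→d12:-→d13:-→d14:-→d15:H1→d16:-→d17:-→d18:-→d19:-→d20:-→d21:-→d22:-→d23:-→d24:H5→d25:-  best=H5
  + 0.0.0.0/0 (H3) depth=0
  + 39.181.96.14/31 (H2) depth=31
  + 58.235.198.0/24 (H4) depth=24
  del 39.181.96.14/31 (clear depth 31)
  ? 58.234.0.23  path d0:H3→d1:-→d2:-→d3:-→d4:-→d5:-→d6:-→d7:-→d8:-→d9:-→d10:-→d11:-→d12:-→d13:-→d14:-→d15:H1  best=H1
  ? 39.176.0.206  path d0:H3→d1:-→d2:-→d3:-→d4:-→d5:-→d6:-→d7:-→d8:-→d9:-→d10:-→d11:-→d12:H1→d13:-  best=H1
  ? 39.176.7.12  path d0:H3→d1:-→d2:-→d3:-→d4:-→d5:-→d6:-→d7:-→d8:-→d9:-→d10:-→d11:-→d12:H1→d13:-  best=H1
  + 39.181.96.0/20 (H4) depth=20
  ? 58.235.198.123  path d0:H3→d1:-→d2:-→d3:-→d4:-→d5:-→d6:-→d7:-→d8:-→d9:-→d10:-→d11:-→d12:-→d13:-→d14:-→d15:H1→d16:-→d17:-→d18:-→d19:-→d20:-→d21:-→d22:-→d23:-→d24:H4→d25:-→d26:-→d27:-→d28:-→d29:-→d30:-→d31:-→d32:H1  best=H1
  + 0.0.0.0/0 (H4) depth=0
  + 55.120.48.0/21 (H6) depth=21

== LOOKUPS ==
["H2","H1","H1","H1","H1","H1","H1","no-route","H1","H5","H1","H1","H1","H1"]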